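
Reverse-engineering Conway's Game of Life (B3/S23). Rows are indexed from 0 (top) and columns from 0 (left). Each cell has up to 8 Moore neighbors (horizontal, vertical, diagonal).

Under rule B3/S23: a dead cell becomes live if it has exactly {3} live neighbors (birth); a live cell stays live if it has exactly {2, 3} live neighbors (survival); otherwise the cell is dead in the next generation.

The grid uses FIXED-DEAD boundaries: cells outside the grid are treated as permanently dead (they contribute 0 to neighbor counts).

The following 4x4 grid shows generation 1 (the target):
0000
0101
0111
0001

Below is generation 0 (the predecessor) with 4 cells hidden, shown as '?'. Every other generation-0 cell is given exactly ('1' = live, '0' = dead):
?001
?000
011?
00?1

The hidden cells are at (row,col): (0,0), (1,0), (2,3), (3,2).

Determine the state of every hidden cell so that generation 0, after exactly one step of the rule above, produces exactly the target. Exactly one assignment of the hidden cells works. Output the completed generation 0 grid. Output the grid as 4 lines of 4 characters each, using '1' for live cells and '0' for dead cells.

Hidden generation-0 cells (in order): (0,0), (1,0), (2,3), (3,2).
A hidden cell only influences target cells in its own 3x3 neighborhood. Try each of the 2^4 = 16 assignments, step the completed generation 0 forward once under B3/S23, and compare with the target:
  (0,0)=0 (1,0)=0 (2,3)=0 (3,2)=0 -> step gives (1,1)='0' but target has '1' -> reject
  (0,0)=0 (1,0)=0 (2,3)=0 (3,2)=1 -> step gives (1,1)='0' but target has '1' -> reject
  (0,0)=0 (1,0)=0 (2,3)=1 (3,2)=0 -> step gives (1,1)='0' but target has '1' -> reject
  (0,0)=0 (1,0)=0 (2,3)=1 (3,2)=1 -> step gives (1,1)='0' but target has '1' -> reject
  (0,0)=0 (1,0)=1 (2,3)=0 (3,2)=0 -> step gives (1,2)='1' but target has '0' -> reject
  (0,0)=0 (1,0)=1 (2,3)=0 (3,2)=1 -> step gives (1,2)='1' but target has '0' -> reject
  (0,0)=0 (1,0)=1 (2,3)=1 (3,2)=0 -> step reproduces the target at every cell -> ACCEPT
  (0,0)=0 (1,0)=1 (2,3)=1 (3,2)=1 -> step gives (2,2)='0' but target has '1' -> reject
  (0,0)=1 (1,0)=0 (2,3)=0 (3,2)=0 -> step gives (1,2)='1' but target has '0' -> reject
  (0,0)=1 (1,0)=0 (2,3)=0 (3,2)=1 -> step gives (1,2)='1' but target has '0' -> reject
  (0,0)=1 (1,0)=0 (2,3)=1 (3,2)=0 -> step gives (2,1)='0' but target has '1' -> reject
  (0,0)=1 (1,0)=0 (2,3)=1 (3,2)=1 -> step gives (2,2)='0' but target has '1' -> reject
  (0,0)=1 (1,0)=1 (2,3)=0 (3,2)=0 -> step gives (1,0)='1' but target has '0' -> reject
  (0,0)=1 (1,0)=1 (2,3)=0 (3,2)=1 -> step gives (1,0)='1' but target has '0' -> reject
  (0,0)=1 (1,0)=1 (2,3)=1 (3,2)=0 -> step gives (1,0)='1' but target has '0' -> reject
  (0,0)=1 (1,0)=1 (2,3)=1 (3,2)=1 -> step gives (1,0)='1' but target has '0' -> reject
Unique solution: (0,0)=dead, (1,0)=live, (2,3)=live, (3,2)=dead.
Check: live-neighbor counts of every cell in the completed generation 0:
1110
1343
2232
1242
Applying B3/S23 to generation 0 with these counts gives:
0000
0101
0111
0001
which matches the target exactly.

Answer: 0001
1000
0111
0001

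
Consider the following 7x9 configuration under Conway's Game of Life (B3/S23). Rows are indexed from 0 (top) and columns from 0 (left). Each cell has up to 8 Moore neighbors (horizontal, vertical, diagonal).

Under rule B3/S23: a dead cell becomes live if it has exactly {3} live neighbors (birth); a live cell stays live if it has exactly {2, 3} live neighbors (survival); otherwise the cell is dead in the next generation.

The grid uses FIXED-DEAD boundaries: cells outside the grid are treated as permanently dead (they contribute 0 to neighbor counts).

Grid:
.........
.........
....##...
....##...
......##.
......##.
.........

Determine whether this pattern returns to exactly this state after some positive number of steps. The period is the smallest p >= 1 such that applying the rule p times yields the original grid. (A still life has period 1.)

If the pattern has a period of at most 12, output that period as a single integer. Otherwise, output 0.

Simulating and comparing each generation to the original:
Gen 0 (original, given above): 8 live cells
Gen 1: 6 live cells, differs from original
Gen 2: 8 live cells, MATCHES original -> period = 2

Answer: 2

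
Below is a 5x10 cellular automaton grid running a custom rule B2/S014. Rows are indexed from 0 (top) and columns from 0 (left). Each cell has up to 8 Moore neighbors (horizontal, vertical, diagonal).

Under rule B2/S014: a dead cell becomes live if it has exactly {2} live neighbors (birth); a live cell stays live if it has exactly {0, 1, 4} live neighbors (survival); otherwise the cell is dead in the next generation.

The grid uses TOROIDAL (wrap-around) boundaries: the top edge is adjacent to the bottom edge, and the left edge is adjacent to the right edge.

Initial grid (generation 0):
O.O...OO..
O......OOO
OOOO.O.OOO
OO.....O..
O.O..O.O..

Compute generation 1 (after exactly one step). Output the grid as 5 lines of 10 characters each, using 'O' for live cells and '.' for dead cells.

Simulating step by step:
Generation 0 (given above): 23 live cells
Generation 1: 14 live cells
(generation 1 grid is the final answer)

Answer: ..OO.OOO..
....OO....
...OOO.O..
.....O....
...O.O....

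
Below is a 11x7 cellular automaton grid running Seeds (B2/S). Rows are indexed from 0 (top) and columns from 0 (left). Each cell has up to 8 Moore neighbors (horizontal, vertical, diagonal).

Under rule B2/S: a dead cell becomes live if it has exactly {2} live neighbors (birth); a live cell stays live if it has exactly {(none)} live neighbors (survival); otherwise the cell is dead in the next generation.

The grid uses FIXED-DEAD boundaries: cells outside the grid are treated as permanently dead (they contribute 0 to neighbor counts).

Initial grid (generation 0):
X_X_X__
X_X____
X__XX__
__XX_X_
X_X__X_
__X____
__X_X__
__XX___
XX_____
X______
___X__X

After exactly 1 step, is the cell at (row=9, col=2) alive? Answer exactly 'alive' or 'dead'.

Answer: alive

Derivation:
Simulating step by step:
Generation 0 (given above): 24 live cells
Generation 1: 11 live cells
_______
_____X_
_____X_
X_____X
______X
____XX_
_______
X___X__
___X___
__X____
_______

Cell (9,2) at generation 1: 1 -> alive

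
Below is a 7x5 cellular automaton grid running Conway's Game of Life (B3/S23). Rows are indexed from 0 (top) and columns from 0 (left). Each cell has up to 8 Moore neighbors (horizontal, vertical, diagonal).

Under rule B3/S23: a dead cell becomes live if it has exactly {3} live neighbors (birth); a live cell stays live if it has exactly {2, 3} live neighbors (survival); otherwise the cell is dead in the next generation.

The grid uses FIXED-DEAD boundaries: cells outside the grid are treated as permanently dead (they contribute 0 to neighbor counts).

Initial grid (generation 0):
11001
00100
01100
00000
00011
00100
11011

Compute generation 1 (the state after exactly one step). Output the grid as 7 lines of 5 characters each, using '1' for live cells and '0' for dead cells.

Simulating step by step:
Generation 0 (given above): 13 live cells
Generation 1: 14 live cells
(generation 1 grid is the final answer)

Answer: 01000
10110
01100
00110
00010
01100
01110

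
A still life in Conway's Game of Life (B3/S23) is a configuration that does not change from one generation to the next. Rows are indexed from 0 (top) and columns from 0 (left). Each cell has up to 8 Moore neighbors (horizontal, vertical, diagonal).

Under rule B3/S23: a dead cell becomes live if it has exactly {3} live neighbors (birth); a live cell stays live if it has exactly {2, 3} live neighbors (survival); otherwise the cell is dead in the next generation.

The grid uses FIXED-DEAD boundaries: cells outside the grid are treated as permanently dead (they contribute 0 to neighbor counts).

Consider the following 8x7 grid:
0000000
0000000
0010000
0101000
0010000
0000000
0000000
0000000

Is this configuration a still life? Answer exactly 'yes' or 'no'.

Compute generation 1 and compare to generation 0 (given above):
Generation 1:
0000000
0000000
0010000
0101000
0010000
0000000
0000000
0000000
The grids are IDENTICAL -> still life.

Answer: yes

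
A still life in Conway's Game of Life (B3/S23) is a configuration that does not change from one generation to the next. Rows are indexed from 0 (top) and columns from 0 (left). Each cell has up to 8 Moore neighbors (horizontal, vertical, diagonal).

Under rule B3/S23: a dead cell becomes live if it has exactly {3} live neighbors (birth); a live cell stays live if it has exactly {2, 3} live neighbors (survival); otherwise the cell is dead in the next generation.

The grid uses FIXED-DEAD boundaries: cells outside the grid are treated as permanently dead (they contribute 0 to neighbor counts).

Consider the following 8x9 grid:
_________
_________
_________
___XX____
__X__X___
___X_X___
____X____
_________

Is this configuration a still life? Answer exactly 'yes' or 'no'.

Answer: yes

Derivation:
Compute generation 1 and compare to generation 0 (given above):
Generation 1:
_________
_________
_________
___XX____
__X__X___
___X_X___
____X____
_________
The grids are IDENTICAL -> still life.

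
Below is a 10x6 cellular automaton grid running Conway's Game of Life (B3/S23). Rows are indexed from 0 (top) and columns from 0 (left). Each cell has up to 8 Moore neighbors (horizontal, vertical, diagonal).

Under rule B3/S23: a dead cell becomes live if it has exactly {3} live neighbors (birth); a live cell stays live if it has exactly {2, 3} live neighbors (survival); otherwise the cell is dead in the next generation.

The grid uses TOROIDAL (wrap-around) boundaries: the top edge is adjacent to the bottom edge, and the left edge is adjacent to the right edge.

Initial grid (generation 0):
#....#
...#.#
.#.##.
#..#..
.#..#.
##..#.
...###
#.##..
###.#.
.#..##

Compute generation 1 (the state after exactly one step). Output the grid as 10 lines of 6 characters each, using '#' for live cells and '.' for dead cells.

Answer: ......
..##.#
#..#.#
##.#.#
.####.
###...
......
#.....
....#.
..###.

Derivation:
Simulating step by step:
Generation 0 (given above): 27 live cells
Generation 1: 22 live cells
(generation 1 grid is the final answer)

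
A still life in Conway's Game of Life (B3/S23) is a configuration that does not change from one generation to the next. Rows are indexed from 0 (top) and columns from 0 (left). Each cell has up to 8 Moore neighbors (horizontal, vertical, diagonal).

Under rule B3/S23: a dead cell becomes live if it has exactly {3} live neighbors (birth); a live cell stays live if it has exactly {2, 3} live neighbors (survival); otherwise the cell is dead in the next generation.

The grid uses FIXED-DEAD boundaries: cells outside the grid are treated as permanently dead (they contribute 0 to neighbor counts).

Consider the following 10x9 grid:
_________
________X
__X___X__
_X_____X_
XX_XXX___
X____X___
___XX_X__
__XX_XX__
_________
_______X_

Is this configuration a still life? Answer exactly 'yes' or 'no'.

Answer: no

Derivation:
Compute generation 1 and compare to generation 0 (given above):
Generation 1:
_________
_________
_______X_
XX_XXXX__
XXX_XXX__
XXX___X__
__XX__X__
__XX_XX__
______X__
_________
Cell (1,8) differs: gen0=1 vs gen1=0 -> NOT a still life.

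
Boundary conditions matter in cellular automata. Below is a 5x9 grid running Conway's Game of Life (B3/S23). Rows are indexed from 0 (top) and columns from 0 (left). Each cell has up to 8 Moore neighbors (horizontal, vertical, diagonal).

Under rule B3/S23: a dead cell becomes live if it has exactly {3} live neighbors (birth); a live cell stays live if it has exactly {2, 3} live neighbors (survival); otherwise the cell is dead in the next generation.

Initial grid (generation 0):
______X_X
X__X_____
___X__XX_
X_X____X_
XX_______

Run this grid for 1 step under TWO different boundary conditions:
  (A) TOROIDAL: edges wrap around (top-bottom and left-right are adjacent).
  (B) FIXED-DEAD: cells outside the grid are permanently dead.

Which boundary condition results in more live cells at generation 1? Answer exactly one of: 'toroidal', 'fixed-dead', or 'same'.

Answer: toroidal

Derivation:
Under TOROIDAL boundary, generation 1:
_X______X
______X_X
_XXX__XX_
X_X___XX_
XX_____X_
Population = 16

Under FIXED-DEAD boundary, generation 1:
_________
______X__
_XXX__XX_
X_X___XX_
XX_______
Population = 12

Comparison: toroidal=16, fixed-dead=12 -> toroidal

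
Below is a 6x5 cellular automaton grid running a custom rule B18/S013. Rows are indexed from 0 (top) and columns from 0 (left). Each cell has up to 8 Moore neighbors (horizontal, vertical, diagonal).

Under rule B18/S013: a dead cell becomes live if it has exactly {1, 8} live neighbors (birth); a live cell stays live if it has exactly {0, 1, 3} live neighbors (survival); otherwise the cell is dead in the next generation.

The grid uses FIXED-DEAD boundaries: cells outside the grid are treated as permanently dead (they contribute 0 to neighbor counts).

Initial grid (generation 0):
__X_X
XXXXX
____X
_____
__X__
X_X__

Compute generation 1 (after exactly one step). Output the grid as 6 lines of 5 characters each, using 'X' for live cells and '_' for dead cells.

Answer: __X__
XXX_X
_____
_XX_X
X_X__
X_X__

Derivation:
Simulating step by step:
Generation 0 (given above): 11 live cells
Generation 1: 12 live cells
(generation 1 grid is the final answer)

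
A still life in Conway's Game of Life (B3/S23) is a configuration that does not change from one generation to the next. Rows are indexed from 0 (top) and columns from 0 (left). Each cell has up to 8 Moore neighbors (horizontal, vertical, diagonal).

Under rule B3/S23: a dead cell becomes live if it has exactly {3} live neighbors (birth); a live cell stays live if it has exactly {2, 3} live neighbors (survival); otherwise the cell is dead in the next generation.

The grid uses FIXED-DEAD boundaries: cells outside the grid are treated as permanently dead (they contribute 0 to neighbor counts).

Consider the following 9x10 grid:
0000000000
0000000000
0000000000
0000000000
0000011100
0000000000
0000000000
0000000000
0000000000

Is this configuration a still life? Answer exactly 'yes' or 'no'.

Answer: no

Derivation:
Compute generation 1 and compare to generation 0 (given above):
Generation 1:
0000000000
0000000000
0000000000
0000001000
0000001000
0000001000
0000000000
0000000000
0000000000
Cell (3,6) differs: gen0=0 vs gen1=1 -> NOT a still life.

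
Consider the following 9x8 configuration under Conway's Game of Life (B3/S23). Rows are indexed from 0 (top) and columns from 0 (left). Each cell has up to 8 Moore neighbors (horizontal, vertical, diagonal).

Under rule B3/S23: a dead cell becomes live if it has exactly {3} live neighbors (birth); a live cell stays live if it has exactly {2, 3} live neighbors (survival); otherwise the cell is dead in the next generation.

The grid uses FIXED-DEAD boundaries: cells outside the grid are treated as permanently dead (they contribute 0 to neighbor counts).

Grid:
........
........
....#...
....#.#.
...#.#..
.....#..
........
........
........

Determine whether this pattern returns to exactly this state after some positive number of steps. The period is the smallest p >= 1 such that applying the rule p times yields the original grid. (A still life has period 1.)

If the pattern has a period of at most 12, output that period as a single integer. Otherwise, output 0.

Simulating and comparing each generation to the original:
Gen 0 (original, given above): 6 live cells
Gen 1: 6 live cells, differs from original
Gen 2: 6 live cells, MATCHES original -> period = 2

Answer: 2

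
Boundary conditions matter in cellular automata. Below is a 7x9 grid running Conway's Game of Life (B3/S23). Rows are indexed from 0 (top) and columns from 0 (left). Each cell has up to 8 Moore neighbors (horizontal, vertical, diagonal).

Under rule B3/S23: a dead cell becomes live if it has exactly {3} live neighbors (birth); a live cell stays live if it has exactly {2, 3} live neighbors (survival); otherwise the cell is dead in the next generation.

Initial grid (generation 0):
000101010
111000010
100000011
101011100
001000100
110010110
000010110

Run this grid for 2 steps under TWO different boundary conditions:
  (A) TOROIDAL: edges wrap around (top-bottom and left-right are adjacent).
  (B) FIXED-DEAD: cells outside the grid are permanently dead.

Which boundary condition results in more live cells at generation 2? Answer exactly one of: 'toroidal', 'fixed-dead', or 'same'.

Under TOROIDAL boundary, generation 2:
100001101
100001010
100101010
100001110
001011011
010000001
110001000
Population = 25

Under FIXED-DEAD boundary, generation 2:
101000000
100000011
100101011
000001110
011011000
011100000
000000000
Population = 20

Comparison: toroidal=25, fixed-dead=20 -> toroidal

Answer: toroidal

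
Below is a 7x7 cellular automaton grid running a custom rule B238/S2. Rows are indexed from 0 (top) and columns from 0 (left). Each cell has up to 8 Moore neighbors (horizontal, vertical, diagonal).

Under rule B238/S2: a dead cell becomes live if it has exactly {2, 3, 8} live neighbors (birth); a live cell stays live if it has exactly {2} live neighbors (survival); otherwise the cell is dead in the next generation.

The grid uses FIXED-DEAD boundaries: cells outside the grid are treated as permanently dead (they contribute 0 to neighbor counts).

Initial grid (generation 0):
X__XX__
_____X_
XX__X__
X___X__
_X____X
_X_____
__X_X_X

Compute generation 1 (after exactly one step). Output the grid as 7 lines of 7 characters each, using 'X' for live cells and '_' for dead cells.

Simulating step by step:
Generation 0 (given above): 15 live cells
Generation 1: 28 live cells
(generation 1 grid is the final answer)

Answer: ____XX_
XXXX_X_
XX_XXX_
__XX_X_
XXX__X_
XXXX_XX
_X_X_X_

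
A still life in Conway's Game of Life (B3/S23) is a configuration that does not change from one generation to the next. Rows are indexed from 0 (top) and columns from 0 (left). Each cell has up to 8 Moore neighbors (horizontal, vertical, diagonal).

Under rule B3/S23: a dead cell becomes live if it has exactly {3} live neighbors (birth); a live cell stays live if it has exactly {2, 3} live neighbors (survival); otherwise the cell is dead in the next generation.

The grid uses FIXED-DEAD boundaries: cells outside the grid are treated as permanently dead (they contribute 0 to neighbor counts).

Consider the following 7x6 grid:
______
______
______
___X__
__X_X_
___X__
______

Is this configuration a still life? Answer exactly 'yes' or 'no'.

Answer: yes

Derivation:
Compute generation 1 and compare to generation 0 (given above):
Generation 1:
______
______
______
___X__
__X_X_
___X__
______
The grids are IDENTICAL -> still life.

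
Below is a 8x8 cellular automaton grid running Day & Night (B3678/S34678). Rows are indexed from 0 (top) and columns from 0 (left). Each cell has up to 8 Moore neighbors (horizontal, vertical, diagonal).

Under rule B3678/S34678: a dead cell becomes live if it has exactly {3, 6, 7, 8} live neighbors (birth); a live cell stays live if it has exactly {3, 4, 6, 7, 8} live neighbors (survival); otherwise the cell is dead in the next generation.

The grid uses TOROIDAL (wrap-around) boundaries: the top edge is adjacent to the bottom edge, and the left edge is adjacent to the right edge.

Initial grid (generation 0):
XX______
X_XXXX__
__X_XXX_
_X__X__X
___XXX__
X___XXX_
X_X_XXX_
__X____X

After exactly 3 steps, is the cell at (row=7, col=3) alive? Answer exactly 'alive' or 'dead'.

Answer: dead

Derivation:
Simulating step by step:
Generation 0 (given above): 28 live cells
Generation 1: 30 live cells
XX__X__X
__XXXXXX
X_XX__XX
__X__X__
X__X___X
_X__XXX_
____X_X_
___X_XXX
Generation 2: 25 live cells
X____XX_
X_X_XX_X
__X____X
__X_X___
_XX_____
X__XXXX_
___XXX__
_____XXX
Generation 3: 23 live cells
XX____XX
X__X_X_X
X___XXX_
__X_____
_XX_____
_X_X_X__
___XXXX_
_______X

Cell (7,3) at generation 3: 0 -> dead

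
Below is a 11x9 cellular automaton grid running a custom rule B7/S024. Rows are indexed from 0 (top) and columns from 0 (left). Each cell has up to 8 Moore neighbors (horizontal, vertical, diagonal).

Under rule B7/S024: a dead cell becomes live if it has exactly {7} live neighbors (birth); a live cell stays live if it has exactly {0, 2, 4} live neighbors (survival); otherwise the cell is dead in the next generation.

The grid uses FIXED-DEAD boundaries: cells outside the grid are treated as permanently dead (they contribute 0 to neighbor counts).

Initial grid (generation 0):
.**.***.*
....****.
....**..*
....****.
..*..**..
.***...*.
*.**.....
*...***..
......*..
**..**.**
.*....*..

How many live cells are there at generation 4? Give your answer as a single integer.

Answer: 6

Derivation:
Simulating step by step:
Generation 0 (given above): 40 live cells
Generation 1: 18 live cells
......*..
.......*.
......*.*
....*....
.....*...
.*.*.....
*.**.....
....*.*..
......*..
**.......
.*....*..
Generation 2: 6 live cells
.........
.........
.........
.........
.........
.*.*.....
.........
.........
.........
**.......
.*....*..
Generation 3: 6 live cells
.........
.........
.........
.........
.........
.*.*.....
.........
.........
.........
**.......
.*....*..
Generation 4: 6 live cells
.........
.........
.........
.........
.........
.*.*.....
.........
.........
.........
**.......
.*....*..
Population at generation 4: 6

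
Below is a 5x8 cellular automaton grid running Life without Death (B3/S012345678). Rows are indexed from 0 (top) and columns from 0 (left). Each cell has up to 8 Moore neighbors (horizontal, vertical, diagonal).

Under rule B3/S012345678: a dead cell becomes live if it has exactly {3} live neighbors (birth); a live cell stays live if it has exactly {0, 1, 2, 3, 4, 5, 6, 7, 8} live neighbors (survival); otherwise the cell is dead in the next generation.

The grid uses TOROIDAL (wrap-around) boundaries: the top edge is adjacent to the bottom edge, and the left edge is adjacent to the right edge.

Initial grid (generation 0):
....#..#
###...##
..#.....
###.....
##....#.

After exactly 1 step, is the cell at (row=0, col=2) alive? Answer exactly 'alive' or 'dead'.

Simulating step by step:
Generation 0 (given above): 14 live cells
Generation 1: 20 live cells
..#.##.#
####..##
..##....
###....#
###...#.

Cell (0,2) at generation 1: 1 -> alive

Answer: alive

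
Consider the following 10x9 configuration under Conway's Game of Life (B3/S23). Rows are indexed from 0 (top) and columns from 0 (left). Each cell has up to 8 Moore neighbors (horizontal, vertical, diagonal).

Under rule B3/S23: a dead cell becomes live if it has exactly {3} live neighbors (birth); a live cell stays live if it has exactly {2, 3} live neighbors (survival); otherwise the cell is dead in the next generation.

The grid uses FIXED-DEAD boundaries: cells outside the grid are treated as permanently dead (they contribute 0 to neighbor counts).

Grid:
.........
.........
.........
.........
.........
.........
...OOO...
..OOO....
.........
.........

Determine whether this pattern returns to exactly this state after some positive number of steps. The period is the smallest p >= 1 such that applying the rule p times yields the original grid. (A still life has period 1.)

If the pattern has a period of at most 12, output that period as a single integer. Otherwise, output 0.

Simulating and comparing each generation to the original:
Gen 0 (original, given above): 6 live cells
Gen 1: 6 live cells, differs from original
Gen 2: 6 live cells, MATCHES original -> period = 2

Answer: 2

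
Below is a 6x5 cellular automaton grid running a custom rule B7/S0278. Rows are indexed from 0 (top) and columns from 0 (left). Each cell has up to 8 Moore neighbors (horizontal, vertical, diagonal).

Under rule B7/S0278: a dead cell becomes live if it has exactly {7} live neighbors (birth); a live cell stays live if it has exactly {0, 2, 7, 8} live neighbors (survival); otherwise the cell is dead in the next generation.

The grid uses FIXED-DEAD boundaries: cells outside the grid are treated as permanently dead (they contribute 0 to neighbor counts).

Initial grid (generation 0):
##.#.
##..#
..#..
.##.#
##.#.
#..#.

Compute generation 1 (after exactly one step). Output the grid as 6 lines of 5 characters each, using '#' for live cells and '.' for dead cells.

Answer: .....
.....
.....
.....
.....
#....

Derivation:
Simulating step by step:
Generation 0 (given above): 15 live cells
Generation 1: 1 live cells
(generation 1 grid is the final answer)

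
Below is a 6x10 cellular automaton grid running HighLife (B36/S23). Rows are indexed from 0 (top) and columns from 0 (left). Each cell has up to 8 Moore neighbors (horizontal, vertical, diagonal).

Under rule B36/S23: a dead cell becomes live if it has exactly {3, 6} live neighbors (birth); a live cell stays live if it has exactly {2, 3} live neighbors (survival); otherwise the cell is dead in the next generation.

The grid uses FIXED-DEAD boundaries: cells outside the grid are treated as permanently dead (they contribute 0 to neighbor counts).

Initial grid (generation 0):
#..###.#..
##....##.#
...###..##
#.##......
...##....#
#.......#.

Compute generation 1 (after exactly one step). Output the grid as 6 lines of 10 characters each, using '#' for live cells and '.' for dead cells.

Simulating step by step:
Generation 0 (given above): 23 live cells
Generation 1: 29 live cells
(generation 1 grid is the final answer)

Answer: ##..##.##.
###.#..#.#
#..#######
..#.##..##
.####.....
..........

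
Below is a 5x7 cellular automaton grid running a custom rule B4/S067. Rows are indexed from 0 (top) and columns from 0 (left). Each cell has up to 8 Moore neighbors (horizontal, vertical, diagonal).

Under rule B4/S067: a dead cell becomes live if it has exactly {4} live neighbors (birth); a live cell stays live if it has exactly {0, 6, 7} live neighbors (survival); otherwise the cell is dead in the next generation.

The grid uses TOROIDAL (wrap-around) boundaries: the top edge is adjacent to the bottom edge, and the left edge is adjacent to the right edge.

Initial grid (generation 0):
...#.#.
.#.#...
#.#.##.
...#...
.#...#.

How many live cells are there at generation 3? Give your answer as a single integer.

Answer: 0

Derivation:
Simulating step by step:
Generation 0 (given above): 11 live cells
Generation 1: 7 live cells
..#.#..
..#....
...#...
....#..
.#..#..
Generation 2: 3 live cells
...#...
...#...
.......
.......
...#...
Generation 3: 0 live cells
.......
.......
.......
.......
.......
Population at generation 3: 0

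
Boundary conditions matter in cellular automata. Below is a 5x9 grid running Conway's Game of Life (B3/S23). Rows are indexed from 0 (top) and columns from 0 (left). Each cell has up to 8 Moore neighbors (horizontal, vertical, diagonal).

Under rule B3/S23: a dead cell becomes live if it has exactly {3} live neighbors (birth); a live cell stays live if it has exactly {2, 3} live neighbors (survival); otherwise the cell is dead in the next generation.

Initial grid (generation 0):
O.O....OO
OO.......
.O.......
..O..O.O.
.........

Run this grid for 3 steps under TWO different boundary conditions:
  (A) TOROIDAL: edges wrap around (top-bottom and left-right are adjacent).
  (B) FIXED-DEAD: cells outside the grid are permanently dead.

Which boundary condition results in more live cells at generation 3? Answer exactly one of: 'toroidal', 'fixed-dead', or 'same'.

Answer: toroidal

Derivation:
Under TOROIDAL boundary, generation 3:
.O.......
..O....OO
O.OO.....
O.O......
.......O.
Population = 10

Under FIXED-DEAD boundary, generation 3:
.O.......
O.O......
O.O......
.O.......
.........
Population = 6

Comparison: toroidal=10, fixed-dead=6 -> toroidal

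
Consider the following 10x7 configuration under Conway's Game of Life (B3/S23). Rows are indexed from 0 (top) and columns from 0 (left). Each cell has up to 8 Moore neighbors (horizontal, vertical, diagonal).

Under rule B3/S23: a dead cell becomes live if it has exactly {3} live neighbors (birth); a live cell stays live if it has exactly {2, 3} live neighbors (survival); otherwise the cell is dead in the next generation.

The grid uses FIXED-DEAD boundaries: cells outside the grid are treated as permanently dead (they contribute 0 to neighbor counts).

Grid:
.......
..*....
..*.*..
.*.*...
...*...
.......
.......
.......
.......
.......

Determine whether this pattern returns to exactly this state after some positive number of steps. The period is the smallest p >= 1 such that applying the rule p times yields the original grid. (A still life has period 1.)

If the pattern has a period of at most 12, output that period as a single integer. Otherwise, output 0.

Simulating and comparing each generation to the original:
Gen 0 (original, given above): 6 live cells
Gen 1: 6 live cells, differs from original
Gen 2: 6 live cells, MATCHES original -> period = 2

Answer: 2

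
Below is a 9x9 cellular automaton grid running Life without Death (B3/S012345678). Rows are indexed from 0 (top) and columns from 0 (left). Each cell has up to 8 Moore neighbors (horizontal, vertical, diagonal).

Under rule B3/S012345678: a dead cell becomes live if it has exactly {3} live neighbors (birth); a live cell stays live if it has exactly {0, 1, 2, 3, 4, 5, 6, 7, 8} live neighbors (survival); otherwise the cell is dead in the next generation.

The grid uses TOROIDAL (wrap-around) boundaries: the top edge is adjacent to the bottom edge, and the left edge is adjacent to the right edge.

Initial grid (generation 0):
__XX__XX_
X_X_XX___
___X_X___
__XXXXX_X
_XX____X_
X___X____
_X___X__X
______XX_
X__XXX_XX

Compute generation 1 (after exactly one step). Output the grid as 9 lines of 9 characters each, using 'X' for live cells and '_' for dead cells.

Simulating step by step:
Generation 0 (given above): 32 live cells
Generation 1: 46 live cells
(generation 1 grid is the final answer)

Answer: X_XX__XX_
XXX_XX___
_X_X_X___
_XXXXXXXX
XXX___XXX
X_X_X___X
XX___XXXX
______XX_
X_XXXX_XX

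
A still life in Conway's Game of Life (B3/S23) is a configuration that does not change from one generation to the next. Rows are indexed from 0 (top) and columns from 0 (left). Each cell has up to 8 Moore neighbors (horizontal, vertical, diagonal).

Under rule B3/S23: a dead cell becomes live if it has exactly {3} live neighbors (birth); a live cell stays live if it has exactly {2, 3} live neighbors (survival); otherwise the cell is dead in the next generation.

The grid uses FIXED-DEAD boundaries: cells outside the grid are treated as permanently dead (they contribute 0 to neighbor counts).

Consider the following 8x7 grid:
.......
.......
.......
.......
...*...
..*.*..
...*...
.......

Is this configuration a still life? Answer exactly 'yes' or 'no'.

Answer: yes

Derivation:
Compute generation 1 and compare to generation 0 (given above):
Generation 1:
.......
.......
.......
.......
...*...
..*.*..
...*...
.......
The grids are IDENTICAL -> still life.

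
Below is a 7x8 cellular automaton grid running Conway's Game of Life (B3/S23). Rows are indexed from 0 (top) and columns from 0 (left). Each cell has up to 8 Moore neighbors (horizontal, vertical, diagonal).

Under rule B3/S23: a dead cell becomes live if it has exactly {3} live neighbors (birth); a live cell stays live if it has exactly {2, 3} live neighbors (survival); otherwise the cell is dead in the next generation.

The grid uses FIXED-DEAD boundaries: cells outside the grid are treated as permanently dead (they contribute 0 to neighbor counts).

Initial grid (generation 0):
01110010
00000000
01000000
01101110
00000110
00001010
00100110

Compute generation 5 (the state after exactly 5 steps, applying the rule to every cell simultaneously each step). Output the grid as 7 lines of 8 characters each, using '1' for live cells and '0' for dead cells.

Answer: 00000000
11100000
10100000
10000001
00000001
00000101
00000110

Derivation:
Simulating step by step:
Generation 0 (given above): 17 live cells
Generation 1: 15 live cells
00100000
01000000
01100100
01101010
00010001
00001001
00000110
Generation 2: 19 live cells
00000000
01000000
10010100
01001110
00111111
00001101
00000110
Generation 3: 13 live cells
00000000
00000000
11100110
01000001
00100001
00000001
00001110
Generation 4: 13 live cells
00000000
01000000
11100010
10000001
00000011
00000101
00000110
Generation 5: 12 live cells
(generation 5 grid is the final answer)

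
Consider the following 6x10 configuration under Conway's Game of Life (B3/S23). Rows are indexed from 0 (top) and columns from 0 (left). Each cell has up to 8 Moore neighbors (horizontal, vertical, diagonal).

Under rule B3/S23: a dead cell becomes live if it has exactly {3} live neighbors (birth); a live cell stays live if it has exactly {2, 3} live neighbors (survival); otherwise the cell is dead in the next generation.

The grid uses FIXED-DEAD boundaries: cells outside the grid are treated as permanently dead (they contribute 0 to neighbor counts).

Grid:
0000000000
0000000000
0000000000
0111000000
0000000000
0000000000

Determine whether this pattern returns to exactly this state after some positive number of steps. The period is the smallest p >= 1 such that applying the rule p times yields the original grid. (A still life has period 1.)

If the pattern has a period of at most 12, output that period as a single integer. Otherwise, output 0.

Simulating and comparing each generation to the original:
Gen 0 (original, given above): 3 live cells
Gen 1: 3 live cells, differs from original
Gen 2: 3 live cells, MATCHES original -> period = 2

Answer: 2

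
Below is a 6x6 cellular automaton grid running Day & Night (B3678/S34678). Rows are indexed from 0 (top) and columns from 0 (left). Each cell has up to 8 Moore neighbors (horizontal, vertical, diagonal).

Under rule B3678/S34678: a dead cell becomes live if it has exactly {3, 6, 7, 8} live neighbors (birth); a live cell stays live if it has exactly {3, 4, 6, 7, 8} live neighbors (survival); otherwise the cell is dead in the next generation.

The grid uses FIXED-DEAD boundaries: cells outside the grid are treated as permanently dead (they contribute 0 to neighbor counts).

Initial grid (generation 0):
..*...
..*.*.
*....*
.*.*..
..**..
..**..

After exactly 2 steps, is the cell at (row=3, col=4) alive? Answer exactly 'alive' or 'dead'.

Simulating step by step:
Generation 0 (given above): 11 live cells
Generation 1: 13 live cells
...*..
.*.*..
.****.
....*.
.*.**.
..**..
Generation 2: 15 live cells
..*...
..**..
..***.
.*.***
...**.
..***.

Cell (3,4) at generation 2: 1 -> alive

Answer: alive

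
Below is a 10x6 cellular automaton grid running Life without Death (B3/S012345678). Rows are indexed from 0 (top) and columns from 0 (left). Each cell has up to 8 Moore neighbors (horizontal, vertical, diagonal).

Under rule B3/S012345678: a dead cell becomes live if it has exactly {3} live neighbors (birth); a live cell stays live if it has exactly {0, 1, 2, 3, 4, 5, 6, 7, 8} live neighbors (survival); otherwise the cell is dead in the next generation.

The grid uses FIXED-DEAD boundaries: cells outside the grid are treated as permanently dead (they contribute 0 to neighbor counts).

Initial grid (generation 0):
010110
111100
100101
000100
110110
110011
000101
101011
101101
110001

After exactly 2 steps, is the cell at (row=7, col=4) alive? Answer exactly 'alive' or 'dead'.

Simulating step by step:
Generation 0 (given above): 32 live cells
Generation 1: 40 live cells
110110
111100
100101
110100
110111
110011
101101
101011
101101
111011
Generation 2: 41 live cells
110110
111100
100101
110101
110111
110011
101101
101011
101101
111011

Cell (7,4) at generation 2: 1 -> alive

Answer: alive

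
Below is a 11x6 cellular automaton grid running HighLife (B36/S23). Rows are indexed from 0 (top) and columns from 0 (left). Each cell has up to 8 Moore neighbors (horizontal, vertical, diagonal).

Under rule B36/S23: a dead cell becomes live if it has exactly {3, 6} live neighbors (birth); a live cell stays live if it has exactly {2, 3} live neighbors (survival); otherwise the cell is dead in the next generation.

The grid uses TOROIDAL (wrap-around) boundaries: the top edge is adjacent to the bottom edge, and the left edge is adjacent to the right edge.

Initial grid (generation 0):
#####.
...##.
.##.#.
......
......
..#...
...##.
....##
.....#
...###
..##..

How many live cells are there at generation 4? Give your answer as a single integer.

Answer: 24

Derivation:
Simulating step by step:
Generation 0 (given above): 21 live cells
Generation 1: 20 live cells
.#...#
#.#...
..#.#.
......
......
...#..
...###
...#.#
#..##.
..##.#
#...#.
Generation 2: 23 live cells
.#...#
#.##.#
.#.#..
......
......
...#..
..##.#
#.#...
#.....
###...
#####.
Generation 3: 25 live cells
#.#...
...#.#
##.##.
......
......
..###.
.####.
#.##.#
###..#
......
...##.
Generation 4: 24 live cells
..#..#
...#.#
#.####
......
...#..
.#..#.
#.....
......
..####
######
...#..
Population at generation 4: 24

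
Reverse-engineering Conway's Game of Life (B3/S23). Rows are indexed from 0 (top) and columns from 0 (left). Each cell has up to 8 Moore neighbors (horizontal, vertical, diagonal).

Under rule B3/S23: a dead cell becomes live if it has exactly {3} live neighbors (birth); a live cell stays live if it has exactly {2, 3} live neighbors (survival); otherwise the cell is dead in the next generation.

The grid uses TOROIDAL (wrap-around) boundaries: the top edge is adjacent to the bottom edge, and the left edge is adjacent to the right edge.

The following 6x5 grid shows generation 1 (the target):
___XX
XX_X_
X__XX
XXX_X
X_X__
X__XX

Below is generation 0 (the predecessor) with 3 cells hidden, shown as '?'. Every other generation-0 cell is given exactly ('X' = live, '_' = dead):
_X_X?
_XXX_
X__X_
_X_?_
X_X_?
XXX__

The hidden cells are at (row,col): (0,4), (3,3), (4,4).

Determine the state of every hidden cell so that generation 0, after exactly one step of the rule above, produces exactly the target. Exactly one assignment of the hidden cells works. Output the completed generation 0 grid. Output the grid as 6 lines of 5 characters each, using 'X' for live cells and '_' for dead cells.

Hidden generation-0 cells (in order): (0,4), (3,3), (4,4).
A hidden cell only influences target cells in its own 3x3 neighborhood. Try each of the 2^3 = 8 assignments, step the completed generation 0 forward once under B3/S23, and compare with the target:
  (0,4)=_ (3,3)=_ (4,4)=_ -> step reproduces the target at every cell -> ACCEPT
  (0,4)=_ (3,3)=_ (4,4)=X -> step gives (3,0)='_' but target has 'X' -> reject
  (0,4)=_ (3,3)=X (4,4)=_ -> step gives (2,4)='_' but target has 'X' -> reject
  (0,4)=_ (3,3)=X (4,4)=X -> step gives (2,4)='_' but target has 'X' -> reject
  (0,4)=X (3,3)=_ (4,4)=_ -> step gives (0,3)='_' but target has 'X' -> reject
  (0,4)=X (3,3)=_ (4,4)=X -> step gives (0,3)='_' but target has 'X' -> reject
  (0,4)=X (3,3)=X (4,4)=_ -> step gives (0,3)='_' but target has 'X' -> reject
  (0,4)=X (3,3)=X (4,4)=X -> step gives (0,3)='_' but target has 'X' -> reject
Unique solution: (0,4)=dead, (3,3)=dead, (4,4)=dead.
Check: live-neighbor counts of every cell in the completed generation 0:
45733
33534
24523
33323
36322
35433
Applying B3/S23 to generation 0 with these counts gives:
___XX
XX_X_
X__XX
XXX_X
X_X__
X__XX
which matches the target exactly.

Answer: _X_X_
_XXX_
X__X_
_X___
X_X__
XXX__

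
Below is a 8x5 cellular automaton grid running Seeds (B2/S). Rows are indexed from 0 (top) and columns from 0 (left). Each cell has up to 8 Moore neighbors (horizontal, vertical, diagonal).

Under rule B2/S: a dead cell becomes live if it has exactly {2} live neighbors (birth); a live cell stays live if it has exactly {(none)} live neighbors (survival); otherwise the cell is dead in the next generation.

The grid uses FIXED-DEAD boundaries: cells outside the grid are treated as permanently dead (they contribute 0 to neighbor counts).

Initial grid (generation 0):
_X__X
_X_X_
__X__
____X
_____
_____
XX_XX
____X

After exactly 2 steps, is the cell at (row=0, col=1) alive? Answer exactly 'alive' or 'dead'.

Answer: alive

Derivation:
Simulating step by step:
Generation 0 (given above): 11 live cells
Generation 1: 16 live cells
X__X_
X___X
_X__X
___X_
_____
XXXXX
__X__
XXX__
Generation 2: 10 live cells
_X__X
__X__
X_X__
__X_X
X____
_____
____X
___X_

Cell (0,1) at generation 2: 1 -> alive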